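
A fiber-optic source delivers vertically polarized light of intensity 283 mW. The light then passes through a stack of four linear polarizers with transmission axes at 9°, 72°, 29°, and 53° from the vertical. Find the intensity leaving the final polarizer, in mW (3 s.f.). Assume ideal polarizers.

I ≈ 25.4 mW

I₁ = 283 mW · cos²(9°) = 276.1 mW.
I₂ = I₁ · cos²(63°) = 276.1 · 0.2061 = 56.9 mW.
I₃ = I₂ · cos²(43°) = 56.9 · 0.5349 = 30.44 mW.
I₄ = I₃ · cos²(24°) = 30.44 · 0.8346 = 25.4 mW.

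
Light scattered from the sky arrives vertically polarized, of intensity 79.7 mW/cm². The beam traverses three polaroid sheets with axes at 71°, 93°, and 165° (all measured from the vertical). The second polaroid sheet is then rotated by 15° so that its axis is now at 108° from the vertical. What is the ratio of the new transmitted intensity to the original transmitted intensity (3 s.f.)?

I_new/I_old ≈ 2.30

Before rotation:
I₁ = I₀ cos²(71° − 0°) = I₀ cos²(71°) = 0.106 I₀.
I₂ = I₁ cos²(93° − 71°) = 0.106 I₀ · cos²(22°) = 0.09112 I₀.
I₃ = I₂ cos²(165° − 93°) = 0.09112 I₀ · cos²(72°) = 0.008701 I₀.
After rotation:
I₁ = I₀ cos²(71° − 0°) = I₀ cos²(71°) = 0.106 I₀.
I₂ = I₁ cos²(108° − 71°) = 0.106 I₀ · cos²(37°) = 0.06761 I₀.
I₃ = I₂ cos²(165° − 108°) = 0.06761 I₀ · cos²(57°) = 0.02005 I₀.
Ratio = 0.02005 / 0.008701 = 2.305.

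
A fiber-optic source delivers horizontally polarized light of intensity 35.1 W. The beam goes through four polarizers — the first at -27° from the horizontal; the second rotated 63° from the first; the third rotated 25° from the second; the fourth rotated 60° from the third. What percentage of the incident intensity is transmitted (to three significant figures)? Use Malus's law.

≈ 3.36%

By Malus's law, I₁ = 35.1 W · cos²(27°) = 27.87 W.
I₂ = I₁ · cos²(63°) = 27.87 · 0.2061 = 5.743 W.
I₃ = I₂ · cos²(25°) = 5.743 · 0.8214 = 4.718 W.
I₄ = I₃ · cos²(60°) = 4.718 · 0.25 = 1.179 W.
That is 3.36% of the incident intensity.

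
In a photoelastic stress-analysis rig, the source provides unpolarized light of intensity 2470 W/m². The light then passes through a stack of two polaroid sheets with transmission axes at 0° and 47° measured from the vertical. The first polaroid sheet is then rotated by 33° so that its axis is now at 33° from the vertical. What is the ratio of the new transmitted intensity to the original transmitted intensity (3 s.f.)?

Before rotation:
Unpolarized light through the first polarizer → I₁ = ½ I₀, now polarized at 0°.
I₂ = I₁ cos²(47° − 0°) = 0.5 I₀ · cos²(47°) = 0.2326 I₀.
After rotation:
Unpolarized light through the first polarizer → I₁ = ½ I₀, now polarized at 33°.
I₂ = I₁ cos²(47° − 33°) = 0.5 I₀ · cos²(14°) = 0.4707 I₀.
Ratio = 0.4707 / 0.2326 = 2.024.

I_new/I_old ≈ 2.02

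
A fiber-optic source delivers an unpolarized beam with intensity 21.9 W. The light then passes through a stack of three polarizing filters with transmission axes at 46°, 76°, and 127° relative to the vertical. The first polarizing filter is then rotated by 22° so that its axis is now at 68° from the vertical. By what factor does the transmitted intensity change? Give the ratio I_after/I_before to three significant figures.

I_new/I_old ≈ 1.31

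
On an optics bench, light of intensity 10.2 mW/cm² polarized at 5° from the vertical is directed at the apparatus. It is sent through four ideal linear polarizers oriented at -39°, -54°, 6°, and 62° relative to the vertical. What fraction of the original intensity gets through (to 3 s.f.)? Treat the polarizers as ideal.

I/I₀ ≈ 0.0377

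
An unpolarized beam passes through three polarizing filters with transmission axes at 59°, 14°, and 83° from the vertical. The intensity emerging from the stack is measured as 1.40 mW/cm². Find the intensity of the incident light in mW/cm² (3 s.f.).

I₀ ≈ 43.6 mW/cm²

Unpolarized light through the first polarizer → I₁ = ½ I₀, now polarized at 59°.
I₂ = I₁ cos²(14° − 59°) = 0.5 I₀ · cos²(45°) = 0.25 I₀.
I₃ = I₂ cos²(83° − 14°) = 0.25 I₀ · cos²(69°) = 0.03211 I₀.
So 1.40 mW/cm² = 0.03211 I₀, giving I₀ = 1.40/0.03211 = 43.6 mW/cm².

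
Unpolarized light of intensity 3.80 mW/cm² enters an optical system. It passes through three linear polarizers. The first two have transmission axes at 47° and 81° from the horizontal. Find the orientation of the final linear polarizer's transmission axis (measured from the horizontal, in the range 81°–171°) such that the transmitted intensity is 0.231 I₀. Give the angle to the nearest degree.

Unpolarized light through the first polarizer → I₁ = ½ I₀, now polarized at 47°.
I₂ = I₁ cos²(81° − 47°) = 0.5 I₀ · cos²(34°) = 0.3437 I₀.
Need I₃/I₀ = 0.231, so cos²(θ − 81°) = 0.231 / 0.3437 = 0.6722.
θ − 81° = arccos(√0.6722) = 34.9°, giving θ ≈ 81 + 34.9 = 115.9°.

θ ≈ 116°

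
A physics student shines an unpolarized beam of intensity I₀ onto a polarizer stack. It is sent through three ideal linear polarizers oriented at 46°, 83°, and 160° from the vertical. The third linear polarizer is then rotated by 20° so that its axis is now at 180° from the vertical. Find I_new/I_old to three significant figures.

I_new/I_old ≈ 0.294

Before rotation:
Unpolarized light through the first polarizer → I₁ = ½ I₀, now polarized at 46°.
I₂ = I₁ cos²(83° − 46°) = 0.5 I₀ · cos²(37°) = 0.3189 I₀.
I₃ = I₂ cos²(160° − 83°) = 0.3189 I₀ · cos²(77°) = 0.01614 I₀.
After rotation:
Unpolarized light through the first polarizer → I₁ = ½ I₀, now polarized at 46°.
I₂ = I₁ cos²(83° − 46°) = 0.5 I₀ · cos²(37°) = 0.3189 I₀.
Angle between axes 2 and 3: 83°. I₃ = 0.3189 I₀ · cos²(83°) = 0.004736 I₀.
Ratio = 0.004736 / 0.01614 = 0.2935.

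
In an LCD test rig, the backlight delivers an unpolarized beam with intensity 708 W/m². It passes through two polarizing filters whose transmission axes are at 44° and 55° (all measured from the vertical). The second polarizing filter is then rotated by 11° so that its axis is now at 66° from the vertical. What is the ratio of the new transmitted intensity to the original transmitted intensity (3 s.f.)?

Before rotation:
Unpolarized light through the first polarizer → I₁ = ½ I₀, now polarized at 44°.
I₂ = I₁ cos²(55° − 44°) = 0.5 I₀ · cos²(11°) = 0.4818 I₀.
After rotation:
Unpolarized light through the first polarizer → I₁ = ½ I₀, now polarized at 44°.
I₂ = I₁ cos²(66° − 44°) = 0.5 I₀ · cos²(22°) = 0.4298 I₀.
Ratio = 0.4298 / 0.4818 = 0.8922.

I_new/I_old ≈ 0.892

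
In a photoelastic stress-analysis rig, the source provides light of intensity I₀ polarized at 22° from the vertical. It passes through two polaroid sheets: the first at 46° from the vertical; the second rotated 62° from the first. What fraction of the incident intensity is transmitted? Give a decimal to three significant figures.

≈ 0.184 I₀

I₁ = I₀ cos²(46° − 22°) = I₀ cos²(24°) = 0.8346 I₀.
I₂ = I₁ cos²(62°) = 0.8346 · 0.2204 I₀ = 0.1839 I₀.
Transmitted fraction = 0.1839.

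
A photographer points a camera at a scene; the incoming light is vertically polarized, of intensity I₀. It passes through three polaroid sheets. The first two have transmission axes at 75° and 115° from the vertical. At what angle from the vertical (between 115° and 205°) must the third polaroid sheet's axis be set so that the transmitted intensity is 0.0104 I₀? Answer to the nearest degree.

By Malus's law, I₁ = I₀ cos²(75° − 0°) = I₀ cos²(75°) = 0.06699 I₀.
I₂ = I₁ cos²(115° − 75°) = 0.06699 I₀ · cos²(40°) = 0.03931 I₀.
Need I₃/I₀ = 0.0104, so cos²(θ − 115°) = 0.0104 / 0.03931 = 0.2646.
θ − 115° = arccos(√0.2646) = 59.0°, giving θ ≈ 115 + 59.0 = 174.0°.

θ ≈ 174°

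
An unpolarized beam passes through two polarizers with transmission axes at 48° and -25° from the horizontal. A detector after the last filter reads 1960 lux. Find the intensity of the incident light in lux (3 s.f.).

I₀ ≈ 4.59e4 lux

Unpolarized light through the first polarizer → I₁ = ½ I₀, now polarized at 48°.
I₂ = I₁ cos²(-25° − 48°) = 0.5 I₀ · cos²(73°) = 0.04274 I₀.
So 1960 lux = 0.04274 I₀, giving I₀ = 1960/0.04274 = 4.586e+04 lux.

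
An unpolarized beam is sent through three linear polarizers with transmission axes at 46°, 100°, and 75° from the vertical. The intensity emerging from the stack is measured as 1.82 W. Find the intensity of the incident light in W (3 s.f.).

I₀ ≈ 12.8 W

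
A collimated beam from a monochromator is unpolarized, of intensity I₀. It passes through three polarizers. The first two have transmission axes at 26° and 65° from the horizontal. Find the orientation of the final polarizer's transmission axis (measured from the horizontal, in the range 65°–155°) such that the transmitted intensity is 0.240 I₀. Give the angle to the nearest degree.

θ ≈ 92°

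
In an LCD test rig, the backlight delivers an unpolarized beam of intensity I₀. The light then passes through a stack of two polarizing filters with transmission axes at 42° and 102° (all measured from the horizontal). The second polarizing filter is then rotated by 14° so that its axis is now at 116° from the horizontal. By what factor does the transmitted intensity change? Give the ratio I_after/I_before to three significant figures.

I_new/I_old ≈ 0.304

Before rotation:
Unpolarized light through the first polarizer → I₁ = ½ I₀, now polarized at 42°.
I₂ = I₁ cos²(102° − 42°) = 0.5 I₀ · cos²(60°) = 0.125 I₀.
After rotation:
Unpolarized light through the first polarizer → I₁ = ½ I₀, now polarized at 42°.
I₂ = I₁ cos²(116° − 42°) = 0.5 I₀ · cos²(74°) = 0.03799 I₀.
Ratio = 0.03799 / 0.125 = 0.3039.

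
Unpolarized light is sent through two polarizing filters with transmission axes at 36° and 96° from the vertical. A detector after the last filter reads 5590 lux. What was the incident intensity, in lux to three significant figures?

I₀ ≈ 4.47e4 lux

Unpolarized light through the first polarizer → I₁ = ½ I₀, now polarized at 36°.
I₂ = I₁ cos²(96° − 36°) = 0.5 I₀ · cos²(60°) = 0.125 I₀.
So 5590 lux = 0.125 I₀, giving I₀ = 5590/0.125 = 4.472e+04 lux.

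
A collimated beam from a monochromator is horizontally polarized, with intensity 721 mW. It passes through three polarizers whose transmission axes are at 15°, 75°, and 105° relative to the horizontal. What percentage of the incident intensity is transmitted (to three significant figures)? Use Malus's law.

By Malus's law, I₁ = 721 mW · cos²(15°) = 672.7 mW.
I₂ = I₁ · cos²(60°) = 672.7 · 0.25 = 168.2 mW.
I₃ = I₂ · cos²(30°) = 168.2 · 0.75 = 126.1 mW.
That is 17.49% of the incident intensity.

≈ 17.5%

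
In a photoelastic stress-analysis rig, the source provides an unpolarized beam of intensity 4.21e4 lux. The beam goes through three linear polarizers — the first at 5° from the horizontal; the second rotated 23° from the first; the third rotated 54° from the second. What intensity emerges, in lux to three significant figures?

I ≈ 6160 lux

Unpolarized light through the first polarizer → I₁ = 4.21e4 lux/2 = 2.105e+04 lux, polarized at 5°.
I₂ = I₁ · cos²(23°) = 2.105e+04 · 0.8473 = 1.784e+04 lux.
I₃ = I₂ · cos²(54°) = 1.784e+04 · 0.3455 = 6162 lux.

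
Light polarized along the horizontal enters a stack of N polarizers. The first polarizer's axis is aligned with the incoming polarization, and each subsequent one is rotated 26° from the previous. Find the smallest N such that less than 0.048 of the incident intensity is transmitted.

N = 16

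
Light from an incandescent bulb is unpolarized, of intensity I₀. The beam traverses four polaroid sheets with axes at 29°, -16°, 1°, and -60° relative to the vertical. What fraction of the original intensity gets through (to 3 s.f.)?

≈ 0.0537 I₀

Unpolarized light through the first polarizer → I₁ = ½ I₀, now polarized at 29°.
I₂ = I₁ cos²(-16° − 29°) = 0.5 I₀ · cos²(45°) = 0.25 I₀.
I₃ = I₂ cos²(1° + 16°) = 0.25 I₀ · cos²(17°) = 0.2286 I₀.
I₄ = I₃ cos²(-60° − 1°) = 0.2286 I₀ · cos²(61°) = 0.05374 I₀.
Transmitted fraction = 0.05374.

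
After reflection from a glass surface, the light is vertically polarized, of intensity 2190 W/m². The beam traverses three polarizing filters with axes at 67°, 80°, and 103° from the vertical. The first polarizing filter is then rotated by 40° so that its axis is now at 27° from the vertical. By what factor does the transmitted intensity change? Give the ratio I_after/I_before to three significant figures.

Before rotation:
By Malus's law, I₁ = I₀ cos²(67° − 0°) = I₀ cos²(67°) = 0.1527 I₀.
I₂ = I₁ cos²(80° − 67°) = 0.1527 I₀ · cos²(13°) = 0.1449 I₀.
I₃ = I₂ cos²(103° − 80°) = 0.1449 I₀ · cos²(23°) = 0.1228 I₀.
After rotation:
I₁ = I₀ cos²(27° − 0°) = I₀ cos²(27°) = 0.7939 I₀.
I₂ = I₁ cos²(80° − 27°) = 0.7939 I₀ · cos²(53°) = 0.2875 I₀.
I₃ = I₂ cos²(103° − 80°) = 0.2875 I₀ · cos²(23°) = 0.2436 I₀.
Ratio = 0.2436 / 0.1228 = 1.984.

I_new/I_old ≈ 1.98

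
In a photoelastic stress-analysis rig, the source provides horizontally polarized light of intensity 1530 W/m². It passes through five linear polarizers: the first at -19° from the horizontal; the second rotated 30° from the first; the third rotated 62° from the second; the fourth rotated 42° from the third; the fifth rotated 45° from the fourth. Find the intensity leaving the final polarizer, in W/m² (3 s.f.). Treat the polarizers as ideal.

By Malus's law, I₁ = 1530 W/m² · cos²(19°) = 1368 W/m².
I₂ = I₁ · cos²(30°) = 1368 · 0.75 = 1026 W/m².
I₃ = I₂ · cos²(62°) = 1026 · 0.2204 = 226.1 W/m².
I₄ = I₃ · cos²(42°) = 226.1 · 0.5523 = 124.9 W/m².
I₅ = I₄ · cos²(45°) = 124.9 · 0.5 = 62.44 W/m².

I ≈ 62.4 W/m²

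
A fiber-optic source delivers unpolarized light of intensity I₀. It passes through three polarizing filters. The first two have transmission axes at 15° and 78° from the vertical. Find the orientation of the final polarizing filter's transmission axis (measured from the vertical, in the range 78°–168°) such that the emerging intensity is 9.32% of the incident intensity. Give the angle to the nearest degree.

Unpolarized light through the first polarizer → I₁ = ½ I₀, now polarized at 15°.
I₂ = I₁ cos²(78° − 15°) = 0.5 I₀ · cos²(63°) = 0.1031 I₀.
Need I₃/I₀ = 0.0932, so cos²(θ − 78°) = 0.0932 / 0.1031 = 0.9044.
θ − 78° = arccos(√0.9044) = 18.0°, giving θ ≈ 78 + 18.0 = 96.0°.

θ ≈ 96°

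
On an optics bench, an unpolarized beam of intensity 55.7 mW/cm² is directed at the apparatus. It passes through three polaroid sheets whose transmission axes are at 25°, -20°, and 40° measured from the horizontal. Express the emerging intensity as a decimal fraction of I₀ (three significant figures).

I/I₀ ≈ 0.0625

Unpolarized light through the first polarizer → I₁ = 55.7 mW/cm²/2 = 27.85 mW/cm², polarized at 25°.
I₂ = I₁ · cos²(45°) = 27.85 · 0.5 = 13.93 mW/cm².
I₃ = I₂ · cos²(60°) = 13.93 · 0.25 = 3.481 mW/cm².
Transmitted fraction = 0.0625.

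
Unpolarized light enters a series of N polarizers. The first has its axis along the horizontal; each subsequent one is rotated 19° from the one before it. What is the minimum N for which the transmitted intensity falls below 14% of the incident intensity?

N = 13

First polarizer halves the unpolarized light: factor 1/2.
Each further stage multiplies by cos²(19°) = 0.894.
After N polarizers: T = 0.5·0.894^(N−1). Require T < 0.14 ⇒ N−1 > ln(0.14/0.5)/ln(0.894) = 11.36, so N−1 ≥ 12 and N = 13.
Check: N=13 gives T = 0.1303 < 0.14; N=12 gives T = 0.1458.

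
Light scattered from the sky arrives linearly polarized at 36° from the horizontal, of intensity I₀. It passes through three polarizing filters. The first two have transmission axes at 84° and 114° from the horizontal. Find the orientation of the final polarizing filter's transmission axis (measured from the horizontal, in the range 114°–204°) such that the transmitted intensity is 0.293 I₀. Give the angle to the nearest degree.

I₁ = I₀ cos²(84° − 36°) = I₀ cos²(48°) = 0.4477 I₀.
I₂ = I₁ cos²(114° − 84°) = 0.4477 I₀ · cos²(30°) = 0.3358 I₀.
Need I₃/I₀ = 0.293, so cos²(θ − 114°) = 0.293 / 0.3358 = 0.8725.
θ − 114° = arccos(√0.8725) = 20.9°, giving θ ≈ 114 + 20.9 = 134.9°.

θ ≈ 135°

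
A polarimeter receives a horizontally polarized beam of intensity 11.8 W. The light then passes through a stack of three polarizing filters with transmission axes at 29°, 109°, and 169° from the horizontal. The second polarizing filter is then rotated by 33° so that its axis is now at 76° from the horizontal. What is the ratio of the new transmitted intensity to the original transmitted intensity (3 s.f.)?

Before rotation:
I₁ = I₀ cos²(29° − 0°) = I₀ cos²(29°) = 0.765 I₀.
I₂ = I₁ cos²(109° − 29°) = 0.765 I₀ · cos²(80°) = 0.02307 I₀.
I₃ = I₂ cos²(169° − 109°) = 0.02307 I₀ · cos²(60°) = 0.005767 I₀.
After rotation:
I₁ = I₀ cos²(29° − 0°) = I₀ cos²(29°) = 0.765 I₀.
I₂ = I₁ cos²(76° − 29°) = 0.765 I₀ · cos²(47°) = 0.3558 I₀.
Angle between axes 2 and 3: 87°. I₃ = 0.3558 I₀ · cos²(87°) = 0.0009746 I₀.
Ratio = 0.0009746 / 0.005767 = 0.169.

I_new/I_old ≈ 0.169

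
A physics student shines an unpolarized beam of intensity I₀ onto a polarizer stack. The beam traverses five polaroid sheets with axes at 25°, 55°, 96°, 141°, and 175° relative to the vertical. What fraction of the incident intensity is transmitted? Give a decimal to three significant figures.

Unpolarized light through the first polarizer → I₁ = ½ I₀, now polarized at 25°.
I₂ = I₁ cos²(55° − 25°) = 0.5 I₀ · cos²(30°) = 0.375 I₀.
I₃ = I₂ cos²(96° − 55°) = 0.375 I₀ · cos²(41°) = 0.2136 I₀.
I₄ = I₃ cos²(141° − 96°) = 0.2136 I₀ · cos²(45°) = 0.1068 I₀.
I₅ = I₄ cos²(175° − 141°) = 0.1068 I₀ · cos²(34°) = 0.0734 I₀.
Transmitted fraction = 0.0734.

≈ 0.0734 I₀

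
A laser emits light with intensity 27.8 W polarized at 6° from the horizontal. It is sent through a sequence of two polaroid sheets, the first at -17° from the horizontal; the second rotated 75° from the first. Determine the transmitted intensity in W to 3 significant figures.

I ≈ 1.58 W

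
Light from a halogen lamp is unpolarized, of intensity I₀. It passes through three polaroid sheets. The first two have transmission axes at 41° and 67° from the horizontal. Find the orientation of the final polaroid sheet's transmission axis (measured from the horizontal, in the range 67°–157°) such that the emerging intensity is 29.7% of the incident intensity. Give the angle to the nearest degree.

θ ≈ 98°

Unpolarized light through the first polarizer → I₁ = ½ I₀, now polarized at 41°.
I₂ = I₁ cos²(67° − 41°) = 0.5 I₀ · cos²(26°) = 0.4039 I₀.
Need I₃/I₀ = 0.297, so cos²(θ − 67°) = 0.297 / 0.4039 = 0.7353.
θ − 67° = arccos(√0.7353) = 31.0°, giving θ ≈ 67 + 31.0 = 98.0°.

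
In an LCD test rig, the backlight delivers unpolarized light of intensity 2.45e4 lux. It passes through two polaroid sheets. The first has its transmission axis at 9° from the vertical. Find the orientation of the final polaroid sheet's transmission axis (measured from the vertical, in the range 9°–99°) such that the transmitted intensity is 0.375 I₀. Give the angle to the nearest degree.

θ ≈ 39°

Unpolarized light through the first polarizer → I₁ = ½ I₀, now polarized at 9°.
Need I₂/I₀ = 0.375, so cos²(θ − 9°) = 0.375 / 0.5 = 0.75.
θ − 9° = arccos(√0.75) = 30.0°, giving θ ≈ 9 + 30.0 = 39.0°.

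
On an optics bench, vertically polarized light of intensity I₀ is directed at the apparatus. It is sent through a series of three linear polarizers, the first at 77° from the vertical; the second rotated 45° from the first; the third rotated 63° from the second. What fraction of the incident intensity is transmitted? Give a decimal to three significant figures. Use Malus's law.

≈ 0.00521 I₀

By Malus's law, I₁ = I₀ cos²(77° − 0°) = I₀ cos²(77°) = 0.0506 I₀.
I₂ = I₁ cos²(45°) = 0.0506 · 0.5 I₀ = 0.0253 I₀.
I₃ = I₂ cos²(63°) = 0.0253 · 0.2061 I₀ = 0.005215 I₀.
Transmitted fraction = 0.005215.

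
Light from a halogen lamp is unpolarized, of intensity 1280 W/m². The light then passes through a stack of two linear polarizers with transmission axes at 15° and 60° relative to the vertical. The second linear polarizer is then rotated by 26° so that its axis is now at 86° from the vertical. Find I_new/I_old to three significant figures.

Before rotation:
Unpolarized light through the first polarizer → I₁ = ½ I₀, now polarized at 15°.
I₂ = I₁ cos²(60° − 15°) = 0.5 I₀ · cos²(45°) = 0.25 I₀.
After rotation:
Unpolarized light through the first polarizer → I₁ = ½ I₀, now polarized at 15°.
I₂ = I₁ cos²(86° − 15°) = 0.5 I₀ · cos²(71°) = 0.053 I₀.
Ratio = 0.053 / 0.25 = 0.212.

I_new/I_old ≈ 0.212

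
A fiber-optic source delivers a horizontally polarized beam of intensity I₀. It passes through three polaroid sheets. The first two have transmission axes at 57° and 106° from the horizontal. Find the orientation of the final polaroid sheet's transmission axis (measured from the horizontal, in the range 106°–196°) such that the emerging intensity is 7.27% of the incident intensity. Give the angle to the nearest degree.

I₁ = I₀ cos²(57° − 0°) = I₀ cos²(57°) = 0.2966 I₀.
I₂ = I₁ cos²(106° − 57°) = 0.2966 I₀ · cos²(49°) = 0.1277 I₀.
Need I₃/I₀ = 0.0727, so cos²(θ − 106°) = 0.0727 / 0.1277 = 0.5694.
θ − 106° = arccos(√0.5694) = 41.0°, giving θ ≈ 106 + 41.0 = 147.0°.

θ ≈ 147°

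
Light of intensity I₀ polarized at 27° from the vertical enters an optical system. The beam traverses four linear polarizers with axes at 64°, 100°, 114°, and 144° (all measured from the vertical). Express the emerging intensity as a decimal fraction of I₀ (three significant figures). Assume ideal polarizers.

≈ 0.295 I₀

By Malus's law, I₁ = I₀ cos²(64° − 27°) = I₀ cos²(37°) = 0.6378 I₀.
I₂ = I₁ cos²(100° − 64°) = 0.6378 I₀ · cos²(36°) = 0.4175 I₀.
I₃ = I₂ cos²(114° − 100°) = 0.4175 I₀ · cos²(14°) = 0.393 I₀.
I₄ = I₃ cos²(144° − 114°) = 0.393 I₀ · cos²(30°) = 0.2948 I₀.
Transmitted fraction = 0.2948.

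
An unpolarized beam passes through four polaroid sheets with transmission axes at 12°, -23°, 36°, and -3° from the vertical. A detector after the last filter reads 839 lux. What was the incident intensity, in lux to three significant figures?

I₀ ≈ 1.56e4 lux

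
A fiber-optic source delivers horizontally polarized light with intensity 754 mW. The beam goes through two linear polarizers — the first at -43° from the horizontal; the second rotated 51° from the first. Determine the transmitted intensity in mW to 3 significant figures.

I₁ = 754 mW · cos²(43°) = 403.3 mW.
I₂ = I₁ · cos²(51°) = 403.3 · 0.396 = 159.7 mW.

I ≈ 160 mW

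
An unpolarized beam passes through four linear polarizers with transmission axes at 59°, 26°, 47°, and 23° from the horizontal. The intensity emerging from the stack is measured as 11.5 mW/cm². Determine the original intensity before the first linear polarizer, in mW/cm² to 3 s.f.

I₀ ≈ 45.0 mW/cm²

Unpolarized light through the first polarizer → I₁ = ½ I₀, now polarized at 59°.
I₂ = I₁ cos²(26° − 59°) = 0.5 I₀ · cos²(33°) = 0.3517 I₀.
I₃ = I₂ cos²(47° − 26°) = 0.3517 I₀ · cos²(21°) = 0.3065 I₀.
I₄ = I₃ cos²(23° − 47°) = 0.3065 I₀ · cos²(24°) = 0.2558 I₀.
So 11.5 mW/cm² = 0.2558 I₀, giving I₀ = 11.5/0.2558 = 44.96 mW/cm².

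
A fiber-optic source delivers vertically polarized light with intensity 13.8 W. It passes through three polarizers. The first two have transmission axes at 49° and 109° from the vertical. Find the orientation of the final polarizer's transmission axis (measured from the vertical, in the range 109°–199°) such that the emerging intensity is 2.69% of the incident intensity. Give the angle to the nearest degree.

By Malus's law, I₁ = I₀ cos²(49° − 0°) = I₀ cos²(49°) = 0.4304 I₀.
I₂ = I₁ cos²(109° − 49°) = 0.4304 I₀ · cos²(60°) = 0.1076 I₀.
Need I₃/I₀ = 0.0269, so cos²(θ − 109°) = 0.0269 / 0.1076 = 0.25.
θ − 109° = arccos(√0.25) = 60.0°, giving θ ≈ 109 + 60.0 = 169.0°.

θ ≈ 169°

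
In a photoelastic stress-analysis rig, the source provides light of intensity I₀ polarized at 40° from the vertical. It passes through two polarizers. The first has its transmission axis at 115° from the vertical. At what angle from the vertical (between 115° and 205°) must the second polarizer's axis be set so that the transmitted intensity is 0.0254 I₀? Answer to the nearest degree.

θ ≈ 167°

By Malus's law, I₁ = I₀ cos²(115° − 40°) = I₀ cos²(75°) = 0.06699 I₀.
Need I₂/I₀ = 0.0254, so cos²(θ − 115°) = 0.0254 / 0.06699 = 0.3792.
θ − 115° = arccos(√0.3792) = 52.0°, giving θ ≈ 115 + 52.0 = 167.0°.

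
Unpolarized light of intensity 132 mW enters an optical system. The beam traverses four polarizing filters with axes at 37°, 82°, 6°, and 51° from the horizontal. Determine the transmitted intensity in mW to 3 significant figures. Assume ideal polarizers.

I ≈ 0.966 mW

Unpolarized light through the first polarizer → I₁ = 132 mW/2 = 66 mW, polarized at 37°.
I₂ = I₁ · cos²(45°) = 66 · 0.5 = 33 mW.
I₃ = I₂ · cos²(76°) = 33 · 0.05853 = 1.931 mW.
I₄ = I₃ · cos²(45°) = 1.931 · 0.5 = 0.9657 mW.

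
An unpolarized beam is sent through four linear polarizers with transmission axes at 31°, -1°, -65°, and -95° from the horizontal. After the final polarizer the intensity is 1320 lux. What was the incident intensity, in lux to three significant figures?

I₀ ≈ 2.55e4 lux

Unpolarized light through the first polarizer → I₁ = ½ I₀, now polarized at 31°.
I₂ = I₁ cos²(-1° − 31°) = 0.5 I₀ · cos²(32°) = 0.3596 I₀.
I₃ = I₂ cos²(-65° + 1°) = 0.3596 I₀ · cos²(64°) = 0.0691 I₀.
I₄ = I₃ cos²(-95° + 65°) = 0.0691 I₀ · cos²(30°) = 0.05183 I₀.
So 1320 lux = 0.05183 I₀, giving I₀ = 1320/0.05183 = 2.547e+04 lux.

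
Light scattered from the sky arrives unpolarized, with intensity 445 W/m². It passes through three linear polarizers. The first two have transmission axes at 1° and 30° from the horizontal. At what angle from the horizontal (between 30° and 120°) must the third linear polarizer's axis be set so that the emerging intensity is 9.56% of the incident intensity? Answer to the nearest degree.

θ ≈ 90°

Unpolarized light through the first polarizer → I₁ = ½ I₀, now polarized at 1°.
I₂ = I₁ cos²(30° − 1°) = 0.5 I₀ · cos²(29°) = 0.3825 I₀.
Need I₃/I₀ = 0.0956, so cos²(θ − 30°) = 0.0956 / 0.3825 = 0.2499.
θ − 30° = arccos(√0.2499) = 60.0°, giving θ ≈ 30 + 60.0 = 90.0°.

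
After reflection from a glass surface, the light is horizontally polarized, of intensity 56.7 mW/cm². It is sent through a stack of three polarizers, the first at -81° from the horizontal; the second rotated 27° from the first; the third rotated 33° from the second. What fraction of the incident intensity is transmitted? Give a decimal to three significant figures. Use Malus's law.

By Malus's law, I₁ = 56.7 mW/cm² · cos²(81°) = 1.388 mW/cm².
I₂ = I₁ · cos²(27°) = 1.388 · 0.7939 = 1.102 mW/cm².
I₃ = I₂ · cos²(33°) = 1.102 · 0.7034 = 0.7748 mW/cm².
Transmitted fraction = 0.01366.

I/I₀ ≈ 0.0137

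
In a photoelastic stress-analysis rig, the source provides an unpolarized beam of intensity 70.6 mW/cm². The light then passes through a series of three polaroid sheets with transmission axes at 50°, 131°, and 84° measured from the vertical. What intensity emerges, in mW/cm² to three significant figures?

Unpolarized light through the first polarizer → I₁ = 70.6 mW/cm²/2 = 35.3 mW/cm², polarized at 50°.
I₂ = I₁ · cos²(81°) = 35.3 · 0.02447 = 0.8639 mW/cm².
I₃ = I₂ · cos²(47°) = 0.8639 · 0.4651 = 0.4018 mW/cm².

I ≈ 0.402 mW/cm²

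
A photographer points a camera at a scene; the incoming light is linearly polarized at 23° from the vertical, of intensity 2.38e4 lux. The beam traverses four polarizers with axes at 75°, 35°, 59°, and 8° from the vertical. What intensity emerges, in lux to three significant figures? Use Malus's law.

I ≈ 1750 lux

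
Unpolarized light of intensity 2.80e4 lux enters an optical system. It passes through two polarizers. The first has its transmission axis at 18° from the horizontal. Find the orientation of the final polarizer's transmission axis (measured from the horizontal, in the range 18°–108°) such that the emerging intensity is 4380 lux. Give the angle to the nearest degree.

θ ≈ 74°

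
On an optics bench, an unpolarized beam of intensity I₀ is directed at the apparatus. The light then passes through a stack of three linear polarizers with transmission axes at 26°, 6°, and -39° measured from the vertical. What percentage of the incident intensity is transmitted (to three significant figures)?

Unpolarized light through the first polarizer → I₁ = ½ I₀, now polarized at 26°.
I₂ = I₁ cos²(6° − 26°) = 0.5 I₀ · cos²(20°) = 0.4415 I₀.
I₃ = I₂ cos²(-39° − 6°) = 0.4415 I₀ · cos²(45°) = 0.2208 I₀.
That is 22.08% of the incident intensity.

≈ 22.1%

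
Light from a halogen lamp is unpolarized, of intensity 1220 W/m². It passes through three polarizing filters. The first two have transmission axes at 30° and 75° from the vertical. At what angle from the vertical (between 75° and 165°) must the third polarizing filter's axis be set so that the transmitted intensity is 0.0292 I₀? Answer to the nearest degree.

θ ≈ 145°

Unpolarized light through the first polarizer → I₁ = ½ I₀, now polarized at 30°.
I₂ = I₁ cos²(75° − 30°) = 0.5 I₀ · cos²(45°) = 0.25 I₀.
Need I₃/I₀ = 0.0292, so cos²(θ − 75°) = 0.0292 / 0.25 = 0.1168.
θ − 75° = arccos(√0.1168) = 70.0°, giving θ ≈ 75 + 70.0 = 145.0°.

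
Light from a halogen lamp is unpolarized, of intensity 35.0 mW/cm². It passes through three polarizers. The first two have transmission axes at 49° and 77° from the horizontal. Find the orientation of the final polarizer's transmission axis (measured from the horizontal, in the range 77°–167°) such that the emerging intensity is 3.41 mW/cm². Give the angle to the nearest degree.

Unpolarized light through the first polarizer → I₁ = ½ I₀, now polarized at 49°.
I₂ = I₁ cos²(77° − 49°) = 0.5 I₀ · cos²(28°) = 0.3898 I₀.
Target fraction: 3.41 / 35.0 mW/cm² = 0.09743 of I₀.
Need I₃/I₀ = 0.09743, so cos²(θ − 77°) = 0.09743 / 0.3898 = 0.2499.
θ − 77° = arccos(√0.2499) = 60.0°, giving θ ≈ 77 + 60.0 = 137.0°.

θ ≈ 137°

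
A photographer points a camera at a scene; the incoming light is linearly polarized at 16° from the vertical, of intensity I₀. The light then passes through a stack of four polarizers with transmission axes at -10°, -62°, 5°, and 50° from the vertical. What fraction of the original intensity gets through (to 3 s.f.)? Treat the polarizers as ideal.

I₁ = I₀ cos²(-10° − 16°) = I₀ cos²(26°) = 0.8078 I₀.
I₂ = I₁ cos²(-62° + 10°) = 0.8078 I₀ · cos²(52°) = 0.3062 I₀.
I₃ = I₂ cos²(5° + 62°) = 0.3062 I₀ · cos²(67°) = 0.04675 I₀.
I₄ = I₃ cos²(50° − 5°) = 0.04675 I₀ · cos²(45°) = 0.02337 I₀.
Transmitted fraction = 0.02337.

≈ 0.0234 I₀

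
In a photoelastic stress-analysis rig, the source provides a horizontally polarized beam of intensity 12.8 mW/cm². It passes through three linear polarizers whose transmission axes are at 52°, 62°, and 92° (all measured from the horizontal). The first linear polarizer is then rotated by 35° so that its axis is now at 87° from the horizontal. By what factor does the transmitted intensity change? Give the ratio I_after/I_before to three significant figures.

Before rotation:
By Malus's law, I₁ = I₀ cos²(52° − 0°) = I₀ cos²(52°) = 0.379 I₀.
I₂ = I₁ cos²(62° − 52°) = 0.379 I₀ · cos²(10°) = 0.3676 I₀.
I₃ = I₂ cos²(92° − 62°) = 0.3676 I₀ · cos²(30°) = 0.2757 I₀.
After rotation:
I₁ = I₀ cos²(87° − 0°) = I₀ cos²(87°) = 0.002739 I₀.
I₂ = I₁ cos²(62° − 87°) = 0.002739 I₀ · cos²(25°) = 0.00225 I₀.
I₃ = I₂ cos²(92° − 62°) = 0.00225 I₀ · cos²(30°) = 0.001687 I₀.
Ratio = 0.001687 / 0.2757 = 0.00612.

I_new/I_old ≈ 0.00612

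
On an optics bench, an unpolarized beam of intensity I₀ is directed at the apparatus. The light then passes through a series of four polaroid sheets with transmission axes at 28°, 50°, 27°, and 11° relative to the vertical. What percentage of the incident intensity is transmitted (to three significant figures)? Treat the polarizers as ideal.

≈ 33.7%

Unpolarized light through the first polarizer → I₁ = ½ I₀, now polarized at 28°.
I₂ = I₁ cos²(50° − 28°) = 0.5 I₀ · cos²(22°) = 0.4298 I₀.
I₃ = I₂ cos²(27° − 50°) = 0.4298 I₀ · cos²(23°) = 0.3642 I₀.
I₄ = I₃ cos²(11° − 27°) = 0.3642 I₀ · cos²(16°) = 0.3365 I₀.
That is 33.65% of the incident intensity.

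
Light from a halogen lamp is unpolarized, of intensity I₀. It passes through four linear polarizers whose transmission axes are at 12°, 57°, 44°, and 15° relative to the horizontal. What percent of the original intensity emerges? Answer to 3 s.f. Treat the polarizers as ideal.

≈ 18.2%

Unpolarized light through the first polarizer → I₁ = ½ I₀, now polarized at 12°.
I₂ = I₁ cos²(57° − 12°) = 0.5 I₀ · cos²(45°) = 0.25 I₀.
I₃ = I₂ cos²(44° − 57°) = 0.25 I₀ · cos²(13°) = 0.2373 I₀.
I₄ = I₃ cos²(15° − 44°) = 0.2373 I₀ · cos²(29°) = 0.1816 I₀.
That is 18.16% of the incident intensity.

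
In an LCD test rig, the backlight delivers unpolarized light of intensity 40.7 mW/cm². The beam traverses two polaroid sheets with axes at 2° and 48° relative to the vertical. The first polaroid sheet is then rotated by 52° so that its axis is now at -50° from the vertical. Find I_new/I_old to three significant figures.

I_new/I_old ≈ 0.0401

Before rotation:
Unpolarized light through the first polarizer → I₁ = ½ I₀, now polarized at 2°.
I₂ = I₁ cos²(48° − 2°) = 0.5 I₀ · cos²(46°) = 0.2413 I₀.
After rotation:
Unpolarized light through the first polarizer → I₁ = ½ I₀, now polarized at -50°.
Angle between axes 1 and 2: 82°. I₂ = 0.5 I₀ · cos²(82°) = 0.009685 I₀.
Ratio = 0.009685 / 0.2413 = 0.04014.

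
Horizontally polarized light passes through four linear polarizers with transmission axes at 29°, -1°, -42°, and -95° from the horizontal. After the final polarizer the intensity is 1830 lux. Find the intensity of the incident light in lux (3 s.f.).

By Malus's law, I₁ = I₀ cos²(29° − 0°) = I₀ cos²(29°) = 0.765 I₀.
I₂ = I₁ cos²(-1° − 29°) = 0.765 I₀ · cos²(30°) = 0.5737 I₀.
I₃ = I₂ cos²(-42° + 1°) = 0.5737 I₀ · cos²(41°) = 0.3268 I₀.
I₄ = I₃ cos²(-95° + 42°) = 0.3268 I₀ · cos²(53°) = 0.1184 I₀.
So 1830 lux = 0.1184 I₀, giving I₀ = 1830/0.1184 = 1.546e+04 lux.

I₀ ≈ 1.55e4 lux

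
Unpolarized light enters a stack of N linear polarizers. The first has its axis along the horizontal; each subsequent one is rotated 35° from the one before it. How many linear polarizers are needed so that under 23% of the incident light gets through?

N = 3

First polarizer halves the unpolarized light: factor 1/2.
Each further stage multiplies by cos²(35°) = 0.671.
After N polarizers: T = 0.5·0.671^(N−1). Require T < 0.23 ⇒ N−1 > ln(0.23/0.5)/ln(0.671) = 1.95, so N−1 ≥ 2 and N = 3.
Check: N=3 gives T = 0.2251 < 0.23; N=2 gives T = 0.3355.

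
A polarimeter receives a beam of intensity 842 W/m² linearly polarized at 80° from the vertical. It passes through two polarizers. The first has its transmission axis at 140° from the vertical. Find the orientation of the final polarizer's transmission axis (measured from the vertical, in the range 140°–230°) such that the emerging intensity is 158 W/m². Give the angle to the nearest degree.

By Malus's law, I₁ = I₀ cos²(140° − 80°) = I₀ cos²(60°) = 0.25 I₀.
Target fraction: 158 / 842 W/m² = 0.1876 of I₀.
Need I₂/I₀ = 0.1876, so cos²(θ − 140°) = 0.1876 / 0.25 = 0.7506.
θ − 140° = arccos(√0.7506) = 30.0°, giving θ ≈ 140 + 30.0 = 170.0°.

θ ≈ 170°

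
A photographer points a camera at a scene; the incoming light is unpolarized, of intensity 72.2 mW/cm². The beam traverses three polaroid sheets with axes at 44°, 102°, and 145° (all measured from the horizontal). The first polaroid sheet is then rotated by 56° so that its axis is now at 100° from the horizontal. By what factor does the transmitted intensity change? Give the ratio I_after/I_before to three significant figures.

Before rotation:
Unpolarized light through the first polarizer → I₁ = ½ I₀, now polarized at 44°.
I₂ = I₁ cos²(102° − 44°) = 0.5 I₀ · cos²(58°) = 0.1404 I₀.
I₃ = I₂ cos²(145° − 102°) = 0.1404 I₀ · cos²(43°) = 0.0751 I₀.
After rotation:
Unpolarized light through the first polarizer → I₁ = ½ I₀, now polarized at 100°.
I₂ = I₁ cos²(102° − 100°) = 0.5 I₀ · cos²(2°) = 0.4994 I₀.
I₃ = I₂ cos²(145° − 102°) = 0.4994 I₀ · cos²(43°) = 0.2671 I₀.
Ratio = 0.2671 / 0.0751 = 3.557.

I_new/I_old ≈ 3.56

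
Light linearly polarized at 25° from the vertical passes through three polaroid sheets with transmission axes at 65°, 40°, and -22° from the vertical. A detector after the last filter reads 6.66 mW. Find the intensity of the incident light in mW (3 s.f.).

I₀ ≈ 62.7 mW

I₁ = I₀ cos²(65° − 25°) = I₀ cos²(40°) = 0.5868 I₀.
I₂ = I₁ cos²(40° − 65°) = 0.5868 I₀ · cos²(25°) = 0.482 I₀.
I₃ = I₂ cos²(-22° − 40°) = 0.482 I₀ · cos²(62°) = 0.1062 I₀.
So 6.66 mW = 0.1062 I₀, giving I₀ = 6.66/0.1062 = 62.69 mW.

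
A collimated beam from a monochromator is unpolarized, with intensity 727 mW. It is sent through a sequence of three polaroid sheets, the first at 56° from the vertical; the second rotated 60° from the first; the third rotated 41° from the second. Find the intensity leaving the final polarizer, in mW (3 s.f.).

I ≈ 51.8 mW

Unpolarized light through the first polarizer → I₁ = 727 mW/2 = 363.5 mW, polarized at 56°.
I₂ = I₁ · cos²(60°) = 363.5 · 0.25 = 90.88 mW.
I₃ = I₂ · cos²(41°) = 90.88 · 0.5696 = 51.76 mW.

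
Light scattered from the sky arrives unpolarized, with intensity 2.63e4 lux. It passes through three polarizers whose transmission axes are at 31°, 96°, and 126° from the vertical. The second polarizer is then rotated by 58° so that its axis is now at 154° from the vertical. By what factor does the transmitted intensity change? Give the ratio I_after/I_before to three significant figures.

Before rotation:
Unpolarized light through the first polarizer → I₁ = ½ I₀, now polarized at 31°.
I₂ = I₁ cos²(96° − 31°) = 0.5 I₀ · cos²(65°) = 0.0893 I₀.
I₃ = I₂ cos²(126° − 96°) = 0.0893 I₀ · cos²(30°) = 0.06698 I₀.
After rotation:
Unpolarized light through the first polarizer → I₁ = ½ I₀, now polarized at 31°.
Angle between axes 1 and 2: 57°. I₂ = 0.5 I₀ · cos²(57°) = 0.1483 I₀.
I₃ = I₂ cos²(126° − 154°) = 0.1483 I₀ · cos²(28°) = 0.1156 I₀.
Ratio = 0.1156 / 0.06698 = 1.726.

I_new/I_old ≈ 1.73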